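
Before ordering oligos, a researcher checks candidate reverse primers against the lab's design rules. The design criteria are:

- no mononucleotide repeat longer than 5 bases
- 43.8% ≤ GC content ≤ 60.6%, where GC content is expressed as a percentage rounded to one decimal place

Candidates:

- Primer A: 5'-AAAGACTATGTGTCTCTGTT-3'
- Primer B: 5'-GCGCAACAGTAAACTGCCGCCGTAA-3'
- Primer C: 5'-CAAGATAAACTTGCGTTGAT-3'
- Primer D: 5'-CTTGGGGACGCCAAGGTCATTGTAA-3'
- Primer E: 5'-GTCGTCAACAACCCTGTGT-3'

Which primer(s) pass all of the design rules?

Primer B, Primer D and Primer E.

Primer A (20 nt, A=5 T=8 G=4 C=3): longest run = 3 ✓; GC 7/20 = 35.0%, outside 43.8–60.6% ✗ — fails.
Primer B (25 nt, A=8 T=3 G=6 C=8): longest run = 3 ✓; GC 14/25 = 56.0% ✓ — passes.
Primer C (20 nt, A=7 T=6 G=4 C=3): longest run = 3 ✓; GC 7/20 = 35.0%, outside 43.8–60.6% ✗ — fails.
Primer D (25 nt, A=6 T=6 G=8 C=5): longest run = 4 ✓; GC 13/25 = 52.0% ✓ — passes.
Primer E (19 nt, A=4 T=5 G=4 C=6): longest run = 3 ✓; GC 10/19 = 52.6% ✓ — passes.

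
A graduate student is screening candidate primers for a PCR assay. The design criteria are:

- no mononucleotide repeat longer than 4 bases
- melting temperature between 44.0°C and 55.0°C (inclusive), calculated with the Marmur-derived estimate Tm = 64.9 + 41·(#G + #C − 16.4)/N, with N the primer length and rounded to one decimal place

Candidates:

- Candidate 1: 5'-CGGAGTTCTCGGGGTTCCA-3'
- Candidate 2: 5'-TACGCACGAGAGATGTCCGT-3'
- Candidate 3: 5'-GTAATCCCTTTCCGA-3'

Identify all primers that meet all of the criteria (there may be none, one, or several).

Candidate 1 (19 nt, A=2 T=5 G=7 C=5): longest run = 4 ✓; Tm = 64.9 + 41·(12 − 16.4)/19 = 55.4°C, outside 44.0–55.0°C ✗ — fails.
Candidate 2 (20 nt, A=5 T=4 G=6 C=5): longest run = 2 ✓; Tm = 64.9 + 41·(11 − 16.4)/20 = 53.8°C ✓ — passes.
Candidate 3 (15 nt, A=3 T=5 G=2 C=5): longest run = 3 ✓; Tm = 64.9 + 41·(7 − 16.4)/15 = 39.2°C, outside 44.0–55.0°C ✗ — fails.

Candidate 2 only.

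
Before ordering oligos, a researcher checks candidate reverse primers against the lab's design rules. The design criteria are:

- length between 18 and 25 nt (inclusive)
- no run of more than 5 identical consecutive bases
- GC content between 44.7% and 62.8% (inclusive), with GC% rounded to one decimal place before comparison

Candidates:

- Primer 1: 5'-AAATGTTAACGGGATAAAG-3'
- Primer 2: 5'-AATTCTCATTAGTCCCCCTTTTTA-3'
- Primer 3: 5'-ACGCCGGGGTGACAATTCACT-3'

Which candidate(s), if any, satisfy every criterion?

Primer 3 only.

Primer 1 (19 nt, A=9 T=4 G=5 C=1): length 19 ✓; longest run = 3 ✓; GC 6/19 = 31.6%, outside 44.7–62.8% ✗ — fails.
Primer 2 (24 nt, A=5 T=11 G=1 C=7): length 24 ✓; longest run = 5 ✓; GC 8/24 = 33.3%, outside 44.7–62.8% ✗ — fails.
Primer 3 (21 nt, A=5 T=4 G=6 C=6): length 21 ✓; longest run = 4 ✓; GC 12/21 = 57.1% ✓ — passes.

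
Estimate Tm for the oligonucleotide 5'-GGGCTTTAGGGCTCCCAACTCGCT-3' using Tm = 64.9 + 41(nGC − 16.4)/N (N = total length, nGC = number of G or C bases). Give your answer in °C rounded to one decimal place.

62.5°C

Base counts: A=3, T=6, G=7, C=8; G+C = 15, N = 24.
Tm = 64.9 + 41·(15 − 16.4)/24 = 64.9 + -57.40/24 = 62.5°C.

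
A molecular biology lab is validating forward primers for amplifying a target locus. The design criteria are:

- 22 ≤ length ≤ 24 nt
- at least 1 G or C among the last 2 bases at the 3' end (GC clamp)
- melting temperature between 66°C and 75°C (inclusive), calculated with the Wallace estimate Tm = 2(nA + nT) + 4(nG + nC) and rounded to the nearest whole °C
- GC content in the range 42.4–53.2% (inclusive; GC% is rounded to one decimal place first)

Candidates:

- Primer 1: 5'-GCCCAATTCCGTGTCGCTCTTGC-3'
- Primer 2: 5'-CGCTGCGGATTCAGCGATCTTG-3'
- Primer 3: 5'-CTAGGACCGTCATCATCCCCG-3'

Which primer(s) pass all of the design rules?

None of the candidates satisfy all criteria.

Primer 1 (23 nt, A=2 T=7 G=5 C=9): length 23 ✓; 3' end GC has 2 G/C ✓; Tm = 2·9 + 4·14 = 74°C ✓; GC 14/23 = 60.9%, outside 42.4–53.2% ✗ — fails.
Primer 2 (22 nt, A=3 T=6 G=7 C=6): length 22 ✓; 3' end TG has 1 G/C ✓; Tm = 2·9 + 4·13 = 70°C ✓; GC 13/22 = 59.1%, outside 42.4–53.2% ✗ — fails.
Primer 3 (21 nt, A=4 T=4 G=4 C=9): length 21, outside 22–24 ✗; 3' end CG has 2 G/C ✓; Tm = 2·8 + 4·13 = 68°C ✓; GC 13/21 = 61.9%, outside 42.4–53.2% ✗ — fails.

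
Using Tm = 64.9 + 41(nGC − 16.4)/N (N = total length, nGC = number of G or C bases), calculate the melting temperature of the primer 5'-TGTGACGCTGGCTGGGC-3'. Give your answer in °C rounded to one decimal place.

Base counts: A=1, T=4, G=8, C=4; G+C = 12, N = 17.
Tm = 64.9 + 41·(12 − 16.4)/17 = 64.9 + -180.40/17 = 54.3°C.

54.3°C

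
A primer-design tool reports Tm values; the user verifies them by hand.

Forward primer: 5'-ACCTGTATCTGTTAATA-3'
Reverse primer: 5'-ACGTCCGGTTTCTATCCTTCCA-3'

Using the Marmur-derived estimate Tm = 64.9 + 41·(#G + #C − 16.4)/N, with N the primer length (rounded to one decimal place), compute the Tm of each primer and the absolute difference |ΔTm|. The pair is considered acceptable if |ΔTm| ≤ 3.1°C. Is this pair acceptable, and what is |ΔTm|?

Forward: G+C = 5, N = 17 → Tm = 64.9 + 41·(5 − 16.4)/17 = 37.4°C.
Reverse: G+C = 11, N = 22 → Tm = 64.9 + 41·(11 − 16.4)/22 = 54.8°C.
|ΔTm| = |37.4 − 54.8| = 17.4°C, > 3.1°C.

|ΔTm| = 17.4°C; the pair is not acceptable.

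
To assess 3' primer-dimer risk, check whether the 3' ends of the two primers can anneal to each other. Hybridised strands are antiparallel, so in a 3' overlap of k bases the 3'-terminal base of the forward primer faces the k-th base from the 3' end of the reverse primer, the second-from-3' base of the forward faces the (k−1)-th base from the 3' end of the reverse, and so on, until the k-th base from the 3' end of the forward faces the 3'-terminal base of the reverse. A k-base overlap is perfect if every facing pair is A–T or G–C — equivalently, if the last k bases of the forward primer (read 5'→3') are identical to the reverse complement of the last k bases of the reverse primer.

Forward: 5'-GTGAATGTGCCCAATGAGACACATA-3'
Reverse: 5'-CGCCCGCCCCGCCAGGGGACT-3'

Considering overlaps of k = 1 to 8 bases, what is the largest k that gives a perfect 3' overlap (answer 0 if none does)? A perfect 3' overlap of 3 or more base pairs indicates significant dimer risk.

Longest perfect overlap: 1 complementary base pair; below the dimer-risk threshold (threshold 3).

Last 8 bases (5'→3') — forward …GACACATA, reverse …AGGGGACT.
Reverse complement of the reverse primer's last 8 bases: AGTCCCCT; its first k bases are the reverse complement of the reverse primer's last k bases, so a perfect k-base overlap needs the forward primer's last k bases to equal them.
Comparing (forward last k vs required): k=1: A vs A ✓; k=2: TA vs AG ✗; k=3: ATA vs AGT ✗; k=4: CATA vs AGTC ✗; k=5: ACATA vs AGTCC ✗; k=6: CACATA vs AGTCCC ✗; k=7: ACACATA vs AGTCCCC ✗; k=8: GACACATA vs AGTCCCCT ✗.
Only k = 1 is perfect, so the longest perfect 3' overlap is 1.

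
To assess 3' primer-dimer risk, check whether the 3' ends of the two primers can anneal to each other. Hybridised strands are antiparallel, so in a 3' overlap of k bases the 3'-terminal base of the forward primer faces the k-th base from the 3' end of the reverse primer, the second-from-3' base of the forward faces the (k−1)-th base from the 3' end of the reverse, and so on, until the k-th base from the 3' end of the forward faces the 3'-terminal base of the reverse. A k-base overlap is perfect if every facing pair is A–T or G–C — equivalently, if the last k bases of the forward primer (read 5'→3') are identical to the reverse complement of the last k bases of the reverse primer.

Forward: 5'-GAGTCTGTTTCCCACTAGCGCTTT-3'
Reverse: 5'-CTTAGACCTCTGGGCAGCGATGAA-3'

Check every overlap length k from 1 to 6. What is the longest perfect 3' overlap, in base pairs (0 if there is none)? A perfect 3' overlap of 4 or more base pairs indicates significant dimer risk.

Last 6 bases (5'→3') — forward …CGCTTT, reverse …GATGAA.
Reverse complement of the reverse primer's last 6 bases: TTCATC; its first k bases are the reverse complement of the reverse primer's last k bases, so a perfect k-base overlap needs the forward primer's last k bases to equal them.
Comparing (forward last k vs required): k=1: T vs T ✓; k=2: TT vs TT ✓; k=3: TTT vs TTC ✗; k=4: CTTT vs TTCA ✗; k=5: GCTTT vs TTCAT ✗; k=6: CGCTTT vs TTCATC ✗.
Perfect overlaps at k = 1, 2; the largest is 2.

Longest perfect overlap: 2 complementary base pairs; below the dimer-risk threshold (threshold 4).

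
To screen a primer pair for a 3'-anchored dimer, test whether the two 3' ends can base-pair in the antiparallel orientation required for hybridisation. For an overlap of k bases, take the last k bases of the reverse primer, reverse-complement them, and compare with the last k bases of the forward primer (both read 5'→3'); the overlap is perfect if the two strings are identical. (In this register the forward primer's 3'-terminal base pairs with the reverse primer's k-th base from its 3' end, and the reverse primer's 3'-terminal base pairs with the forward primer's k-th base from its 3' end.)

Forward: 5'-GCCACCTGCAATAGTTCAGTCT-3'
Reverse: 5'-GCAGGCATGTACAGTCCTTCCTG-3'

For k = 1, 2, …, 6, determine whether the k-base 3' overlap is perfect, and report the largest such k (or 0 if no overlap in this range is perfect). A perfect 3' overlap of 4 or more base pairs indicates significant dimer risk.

Last 6 bases (5'→3') — forward …CAGTCT, reverse …TTCCTG.
Reverse complement of the reverse primer's last 6 bases: CAGGAA; its first k bases are the reverse complement of the reverse primer's last k bases, so a perfect k-base overlap needs the forward primer's last k bases to equal them.
Comparing (forward last k vs required): k=1: T vs C ✗; k=2: CT vs CA ✗; k=3: TCT vs CAG ✗; k=4: GTCT vs CAGG ✗; k=5: AGTCT vs CAGGA ✗; k=6: CAGTCT vs CAGGAA ✗.
No overlap length from 1 to 6 is perfect, so the longest perfect 3' overlap is 0.

Longest perfect overlap: 0 complementary base pairs; below the dimer-risk threshold (threshold 4).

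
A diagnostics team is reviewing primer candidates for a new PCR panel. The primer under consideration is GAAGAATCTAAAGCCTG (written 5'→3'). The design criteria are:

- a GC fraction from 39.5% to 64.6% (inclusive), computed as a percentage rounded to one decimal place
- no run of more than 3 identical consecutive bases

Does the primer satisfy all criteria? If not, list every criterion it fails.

Base counts: A=7, T=3, G=4, C=3 (length 17).
GC content: GC 7/17 = 41.2% ✓
homopolymer run: longest run = 3 ✓

Meets all criteria.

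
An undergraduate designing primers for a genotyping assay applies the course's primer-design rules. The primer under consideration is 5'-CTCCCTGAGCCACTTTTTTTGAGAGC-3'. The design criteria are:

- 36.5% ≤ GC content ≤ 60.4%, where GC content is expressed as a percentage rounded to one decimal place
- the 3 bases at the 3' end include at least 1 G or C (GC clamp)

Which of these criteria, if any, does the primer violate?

Base counts: A=4, T=9, G=5, C=8 (length 26).
GC content: GC 13/26 = 50.0% ✓
GC clamp: 3' end AGC has 2 G/C ✓

Meets all criteria.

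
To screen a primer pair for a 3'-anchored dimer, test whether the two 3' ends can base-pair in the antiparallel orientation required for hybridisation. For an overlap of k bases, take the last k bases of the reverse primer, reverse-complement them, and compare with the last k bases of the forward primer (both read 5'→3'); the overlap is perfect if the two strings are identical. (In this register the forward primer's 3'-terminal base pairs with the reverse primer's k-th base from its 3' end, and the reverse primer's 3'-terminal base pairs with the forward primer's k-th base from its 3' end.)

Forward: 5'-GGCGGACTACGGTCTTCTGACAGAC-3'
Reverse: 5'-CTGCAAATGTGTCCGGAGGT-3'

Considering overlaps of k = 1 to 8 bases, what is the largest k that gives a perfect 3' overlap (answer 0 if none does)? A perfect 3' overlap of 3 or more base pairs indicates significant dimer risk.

Last 8 bases (5'→3') — forward …TGACAGAC, reverse …CCGGAGGT.
Reverse complement of the reverse primer's last 8 bases: ACCTCCGG; its first k bases are the reverse complement of the reverse primer's last k bases, so a perfect k-base overlap needs the forward primer's last k bases to equal them.
Comparing (forward last k vs required): k=1: C vs A ✗; k=2: AC vs AC ✓; k=3: GAC vs ACC ✗; k=4: AGAC vs ACCT ✗; k=5: CAGAC vs ACCTC ✗; k=6: ACAGAC vs ACCTCC ✗; k=7: GACAGAC vs ACCTCCG ✗; k=8: TGACAGAC vs ACCTCCGG ✗.
Only k = 2 is perfect, so the longest perfect 3' overlap is 2.

Longest perfect overlap: 2 complementary base pairs; below the dimer-risk threshold (threshold 3).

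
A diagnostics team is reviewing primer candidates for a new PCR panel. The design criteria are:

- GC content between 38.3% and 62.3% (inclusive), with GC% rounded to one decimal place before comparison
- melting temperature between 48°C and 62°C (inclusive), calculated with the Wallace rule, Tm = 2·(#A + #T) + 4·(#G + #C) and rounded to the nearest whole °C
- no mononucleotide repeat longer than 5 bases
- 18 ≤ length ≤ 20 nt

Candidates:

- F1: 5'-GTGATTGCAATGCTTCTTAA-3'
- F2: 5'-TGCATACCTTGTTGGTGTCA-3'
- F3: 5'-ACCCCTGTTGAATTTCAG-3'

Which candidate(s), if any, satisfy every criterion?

F1 (20 nt, A=5 T=8 G=4 C=3): GC 7/20 = 35.0%, outside 38.3–62.3% ✗; Tm = 2·13 + 4·7 = 54°C ✓; longest run = 2 ✓; length 20 ✓ — fails.
F2 (20 nt, A=3 T=8 G=5 C=4): GC 9/20 = 45.0% ✓; Tm = 2·11 + 4·9 = 58°C ✓; longest run = 2 ✓; length 20 ✓ — passes.
F3 (18 nt, A=4 T=6 G=3 C=5): GC 8/18 = 44.4% ✓; Tm = 2·10 + 4·8 = 52°C ✓; longest run = 4 ✓; length 18 ✓ — passes.

F2 and F3.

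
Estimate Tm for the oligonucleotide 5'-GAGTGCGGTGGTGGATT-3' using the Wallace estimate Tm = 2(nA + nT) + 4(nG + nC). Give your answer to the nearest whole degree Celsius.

Base counts: A=2, T=5, G=9, C=1 (length 17).
Tm = 2·(2+5) + 4·(9+1) = 2·7 + 4·10 = 14 + 40 = 54°C.

54°C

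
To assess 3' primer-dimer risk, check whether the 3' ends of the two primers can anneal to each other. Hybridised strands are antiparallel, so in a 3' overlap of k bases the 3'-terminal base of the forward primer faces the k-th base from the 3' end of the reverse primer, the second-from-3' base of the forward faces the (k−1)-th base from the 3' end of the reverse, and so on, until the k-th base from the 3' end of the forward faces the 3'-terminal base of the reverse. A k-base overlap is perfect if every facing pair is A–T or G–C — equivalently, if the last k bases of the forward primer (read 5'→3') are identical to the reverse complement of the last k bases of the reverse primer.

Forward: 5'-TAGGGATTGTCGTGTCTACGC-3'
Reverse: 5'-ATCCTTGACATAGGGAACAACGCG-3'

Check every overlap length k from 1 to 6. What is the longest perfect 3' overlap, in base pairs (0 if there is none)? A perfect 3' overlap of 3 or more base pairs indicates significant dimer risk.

Longest perfect overlap: 3 complementary base pairs; significant dimer risk (threshold 3).

Last 6 bases (5'→3') — forward …CTACGC, reverse …AACGCG.
Reverse complement of the reverse primer's last 6 bases: CGCGTT; its first k bases are the reverse complement of the reverse primer's last k bases, so a perfect k-base overlap needs the forward primer's last k bases to equal them.
Comparing (forward last k vs required): k=1: C vs C ✓; k=2: GC vs CG ✗; k=3: CGC vs CGC ✓; k=4: ACGC vs CGCG ✗; k=5: TACGC vs CGCGT ✗; k=6: CTACGC vs CGCGTT ✗.
Perfect overlaps at k = 1, 3; the largest is 3.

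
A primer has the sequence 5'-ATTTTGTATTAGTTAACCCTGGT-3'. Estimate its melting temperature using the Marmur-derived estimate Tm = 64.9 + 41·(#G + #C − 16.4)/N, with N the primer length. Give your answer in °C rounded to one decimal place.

Base counts: A=5, T=11, G=4, C=3; G+C = 7, N = 23.
Tm = 64.9 + 41·(7 − 16.4)/23 = 64.9 + -385.40/23 = 48.1°C.

48.1°C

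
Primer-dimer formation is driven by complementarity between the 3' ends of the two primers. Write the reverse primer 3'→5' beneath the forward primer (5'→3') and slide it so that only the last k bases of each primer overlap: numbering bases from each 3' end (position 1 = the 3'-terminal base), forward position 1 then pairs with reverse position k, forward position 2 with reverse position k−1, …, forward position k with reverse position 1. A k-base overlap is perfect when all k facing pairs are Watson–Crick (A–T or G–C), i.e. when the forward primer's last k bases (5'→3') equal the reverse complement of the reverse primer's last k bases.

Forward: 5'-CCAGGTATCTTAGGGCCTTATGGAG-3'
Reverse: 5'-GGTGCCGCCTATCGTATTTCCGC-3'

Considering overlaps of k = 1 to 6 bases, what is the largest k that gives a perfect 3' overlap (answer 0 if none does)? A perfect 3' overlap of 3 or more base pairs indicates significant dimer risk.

Longest perfect overlap: 1 complementary base pair; below the dimer-risk threshold (threshold 3).

Last 6 bases (5'→3') — forward …ATGGAG, reverse …TTCCGC.
Reverse complement of the reverse primer's last 6 bases: GCGGAA; its first k bases are the reverse complement of the reverse primer's last k bases, so a perfect k-base overlap needs the forward primer's last k bases to equal them.
Comparing (forward last k vs required): k=1: G vs G ✓; k=2: AG vs GC ✗; k=3: GAG vs GCG ✗; k=4: GGAG vs GCGG ✗; k=5: TGGAG vs GCGGA ✗; k=6: ATGGAG vs GCGGAA ✗.
Only k = 1 is perfect, so the longest perfect 3' overlap is 1.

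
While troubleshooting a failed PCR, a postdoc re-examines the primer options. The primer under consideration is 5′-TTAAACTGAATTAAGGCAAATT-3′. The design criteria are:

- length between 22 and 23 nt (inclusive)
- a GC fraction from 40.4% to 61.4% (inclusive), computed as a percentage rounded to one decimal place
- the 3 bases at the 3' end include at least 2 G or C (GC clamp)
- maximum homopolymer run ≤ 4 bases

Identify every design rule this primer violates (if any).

Fails: GC content, GC clamp.

Base counts: A=10, T=7, G=3, C=2 (length 22).
length: length 22 ✓
GC content: GC 5/22 = 22.7%, outside 40.4–61.4% ✗
GC clamp: 3' end ATT has 0 G/C, need ≥2 ✗
homopolymer run: longest run = 3 ✓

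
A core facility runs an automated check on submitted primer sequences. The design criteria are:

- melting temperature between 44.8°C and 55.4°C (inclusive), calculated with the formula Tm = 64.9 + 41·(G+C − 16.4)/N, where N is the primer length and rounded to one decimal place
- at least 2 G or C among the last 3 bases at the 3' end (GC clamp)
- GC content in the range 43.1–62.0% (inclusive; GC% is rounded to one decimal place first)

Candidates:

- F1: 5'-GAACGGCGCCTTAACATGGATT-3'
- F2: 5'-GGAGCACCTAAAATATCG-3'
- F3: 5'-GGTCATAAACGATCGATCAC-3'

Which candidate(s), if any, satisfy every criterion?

F1 (22 nt, A=6 T=5 G=6 C=5): Tm = 64.9 + 41·(11 − 16.4)/22 = 54.8°C ✓; 3' end ATT has 0 G/C, need ≥2 ✗; GC 11/22 = 50.0% ✓ — fails.
F2 (18 nt, A=7 T=3 G=4 C=4): Tm = 64.9 + 41·(8 − 16.4)/18 = 45.8°C ✓; 3' end TCG has 2 G/C ✓; GC 8/18 = 44.4% ✓ — passes.
F3 (20 nt, A=7 T=4 G=4 C=5): Tm = 64.9 + 41·(9 − 16.4)/20 = 49.7°C ✓; 3' end CAC has 2 G/C ✓; GC 9/20 = 45.0% ✓ — passes.

F2 and F3.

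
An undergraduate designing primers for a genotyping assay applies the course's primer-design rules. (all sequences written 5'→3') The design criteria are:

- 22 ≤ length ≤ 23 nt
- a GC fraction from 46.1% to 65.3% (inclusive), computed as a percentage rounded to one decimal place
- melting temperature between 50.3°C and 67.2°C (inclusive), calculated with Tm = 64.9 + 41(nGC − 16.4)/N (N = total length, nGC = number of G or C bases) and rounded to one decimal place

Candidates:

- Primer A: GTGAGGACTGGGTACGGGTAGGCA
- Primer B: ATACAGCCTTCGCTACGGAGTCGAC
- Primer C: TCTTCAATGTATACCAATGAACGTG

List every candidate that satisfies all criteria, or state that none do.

None of the candidates satisfy all criteria.

Primer A (24 nt, A=5 T=4 G=12 C=3): length 24, outside 22–23 ✗; GC 15/24 = 62.5% ✓; Tm = 64.9 + 41·(15 − 16.4)/24 = 62.5°C ✓ — fails.
Primer B (25 nt, A=6 T=5 G=6 C=8): length 25, outside 22–23 ✗; GC 14/25 = 56.0% ✓; Tm = 64.9 + 41·(14 − 16.4)/25 = 61.0°C ✓ — fails.
Primer C (25 nt, A=8 T=8 G=4 C=5): length 25, outside 22–23 ✗; GC 9/25 = 36.0%, outside 46.1–65.3% ✗; Tm = 64.9 + 41·(9 − 16.4)/25 = 52.8°C ✓ — fails.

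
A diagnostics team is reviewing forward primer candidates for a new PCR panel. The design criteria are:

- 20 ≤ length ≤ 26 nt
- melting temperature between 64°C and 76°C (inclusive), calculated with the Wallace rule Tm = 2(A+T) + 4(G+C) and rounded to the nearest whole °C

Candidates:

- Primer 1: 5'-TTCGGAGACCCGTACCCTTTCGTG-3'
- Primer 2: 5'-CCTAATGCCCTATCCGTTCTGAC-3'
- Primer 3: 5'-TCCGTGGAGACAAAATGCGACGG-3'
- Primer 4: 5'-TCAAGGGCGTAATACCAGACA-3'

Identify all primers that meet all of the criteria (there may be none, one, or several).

Primer 1, Primer 2 and Primer 3.

Primer 1 (24 nt, A=3 T=7 G=6 C=8): length 24 ✓; Tm = 2·10 + 4·14 = 76°C ✓ — passes.
Primer 2 (23 nt, A=4 T=7 G=3 C=9): length 23 ✓; Tm = 2·11 + 4·12 = 70°C ✓ — passes.
Primer 3 (23 nt, A=7 T=3 G=8 C=5): length 23 ✓; Tm = 2·10 + 4·13 = 72°C ✓ — passes.
Primer 4 (21 nt, A=8 T=3 G=5 C=5): length 21 ✓; Tm = 2·11 + 4·10 = 62°C, outside 64–76°C ✗ — fails.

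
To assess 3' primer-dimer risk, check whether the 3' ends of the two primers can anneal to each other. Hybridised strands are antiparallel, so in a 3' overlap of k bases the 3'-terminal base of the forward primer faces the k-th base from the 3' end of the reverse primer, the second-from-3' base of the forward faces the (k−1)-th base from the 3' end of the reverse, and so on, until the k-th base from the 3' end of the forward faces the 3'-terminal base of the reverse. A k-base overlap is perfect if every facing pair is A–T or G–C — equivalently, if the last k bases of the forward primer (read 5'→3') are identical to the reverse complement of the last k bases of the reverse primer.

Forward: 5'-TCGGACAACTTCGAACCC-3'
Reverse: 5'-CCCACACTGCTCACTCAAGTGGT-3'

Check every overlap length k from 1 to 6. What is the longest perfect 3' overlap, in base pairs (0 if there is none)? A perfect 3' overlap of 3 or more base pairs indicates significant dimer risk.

Last 6 bases (5'→3') — forward …GAACCC, reverse …AGTGGT.
Reverse complement of the reverse primer's last 6 bases: ACCACT; its first k bases are the reverse complement of the reverse primer's last k bases, so a perfect k-base overlap needs the forward primer's last k bases to equal them.
Comparing (forward last k vs required): k=1: C vs A ✗; k=2: CC vs AC ✗; k=3: CCC vs ACC ✗; k=4: ACCC vs ACCA ✗; k=5: AACCC vs ACCAC ✗; k=6: GAACCC vs ACCACT ✗.
No overlap length from 1 to 6 is perfect, so the longest perfect 3' overlap is 0.

Longest perfect overlap: 0 complementary base pairs; below the dimer-risk threshold (threshold 3).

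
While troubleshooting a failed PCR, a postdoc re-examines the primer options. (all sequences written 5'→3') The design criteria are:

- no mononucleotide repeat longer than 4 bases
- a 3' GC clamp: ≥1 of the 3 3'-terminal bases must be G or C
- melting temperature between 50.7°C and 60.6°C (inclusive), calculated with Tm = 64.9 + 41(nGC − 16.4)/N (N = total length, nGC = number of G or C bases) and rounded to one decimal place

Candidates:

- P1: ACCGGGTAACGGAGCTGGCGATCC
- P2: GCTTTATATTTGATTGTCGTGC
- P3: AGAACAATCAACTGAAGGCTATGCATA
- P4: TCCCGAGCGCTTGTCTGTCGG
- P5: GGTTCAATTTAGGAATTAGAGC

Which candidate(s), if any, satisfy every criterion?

P4 only.

P1 (24 nt, A=5 T=3 G=9 C=7): longest run = 3 ✓; 3' end TCC has 2 G/C ✓; Tm = 64.9 + 41·(16 − 16.4)/24 = 64.2°C, outside 50.7–60.6°C ✗ — fails.
P2 (22 nt, A=3 T=11 G=5 C=3): longest run = 3 ✓; 3' end TGC has 2 G/C ✓; Tm = 64.9 + 41·(8 − 16.4)/22 = 49.2°C, outside 50.7–60.6°C ✗ — fails.
P3 (27 nt, A=12 T=5 G=5 C=5): longest run = 2 ✓; 3' end ATA has 0 G/C, need ≥1 ✗; Tm = 64.9 + 41·(10 − 16.4)/27 = 55.2°C ✓ — fails.
P4 (21 nt, A=1 T=6 G=7 C=7): longest run = 3 ✓; 3' end CGG has 3 G/C ✓; Tm = 64.9 + 41·(14 − 16.4)/21 = 60.2°C ✓ — passes.
P5 (22 nt, A=7 T=7 G=6 C=2): longest run = 3 ✓; 3' end AGC has 2 G/C ✓; Tm = 64.9 + 41·(8 − 16.4)/22 = 49.2°C, outside 50.7–60.6°C ✗ — fails.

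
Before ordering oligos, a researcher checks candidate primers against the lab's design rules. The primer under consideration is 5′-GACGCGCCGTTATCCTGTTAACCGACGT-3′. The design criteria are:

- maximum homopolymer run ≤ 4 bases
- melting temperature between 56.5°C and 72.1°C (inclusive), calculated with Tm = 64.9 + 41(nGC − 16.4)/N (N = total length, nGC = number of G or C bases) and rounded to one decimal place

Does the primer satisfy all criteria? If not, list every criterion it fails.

Base counts: A=5, T=7, G=7, C=9 (length 28).
homopolymer run: longest run = 2 ✓
Tm: Tm = 64.9 + 41·(16 − 16.4)/28 = 64.3°C ✓

Meets all criteria.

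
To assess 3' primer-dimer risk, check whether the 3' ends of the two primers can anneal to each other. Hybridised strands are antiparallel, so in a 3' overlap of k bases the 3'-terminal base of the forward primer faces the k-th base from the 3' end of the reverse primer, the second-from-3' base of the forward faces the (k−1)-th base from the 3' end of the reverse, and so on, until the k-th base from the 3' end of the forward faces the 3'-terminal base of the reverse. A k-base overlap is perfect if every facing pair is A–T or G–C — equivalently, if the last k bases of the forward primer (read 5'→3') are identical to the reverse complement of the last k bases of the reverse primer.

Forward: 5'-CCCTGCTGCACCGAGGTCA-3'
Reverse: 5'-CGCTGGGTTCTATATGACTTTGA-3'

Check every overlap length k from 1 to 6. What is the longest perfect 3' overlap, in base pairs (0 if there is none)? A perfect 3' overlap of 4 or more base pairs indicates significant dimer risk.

Longest perfect overlap: 3 complementary base pairs; below the dimer-risk threshold (threshold 4).

Last 6 bases (5'→3') — forward …AGGTCA, reverse …CTTTGA.
Reverse complement of the reverse primer's last 6 bases: TCAAAG; its first k bases are the reverse complement of the reverse primer's last k bases, so a perfect k-base overlap needs the forward primer's last k bases to equal them.
Comparing (forward last k vs required): k=1: A vs T ✗; k=2: CA vs TC ✗; k=3: TCA vs TCA ✓; k=4: GTCA vs TCAA ✗; k=5: GGTCA vs TCAAA ✗; k=6: AGGTCA vs TCAAAG ✗.
Only k = 3 is perfect, so the longest perfect 3' overlap is 3.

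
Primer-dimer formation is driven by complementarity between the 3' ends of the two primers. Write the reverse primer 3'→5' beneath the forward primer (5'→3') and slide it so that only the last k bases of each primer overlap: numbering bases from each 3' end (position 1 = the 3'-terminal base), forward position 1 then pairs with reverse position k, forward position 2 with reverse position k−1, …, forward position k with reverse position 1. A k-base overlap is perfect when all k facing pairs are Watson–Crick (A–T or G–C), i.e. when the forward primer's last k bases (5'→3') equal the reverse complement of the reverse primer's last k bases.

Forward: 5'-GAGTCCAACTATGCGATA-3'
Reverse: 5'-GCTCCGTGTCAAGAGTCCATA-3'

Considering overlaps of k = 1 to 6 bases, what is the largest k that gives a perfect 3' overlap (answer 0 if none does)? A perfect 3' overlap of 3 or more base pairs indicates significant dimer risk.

Last 6 bases (5'→3') — forward …GCGATA, reverse …TCCATA.
Reverse complement of the reverse primer's last 6 bases: TATGGA; its first k bases are the reverse complement of the reverse primer's last k bases, so a perfect k-base overlap needs the forward primer's last k bases to equal them.
Comparing (forward last k vs required): k=1: A vs T ✗; k=2: TA vs TA ✓; k=3: ATA vs TAT ✗; k=4: GATA vs TATG ✗; k=5: CGATA vs TATGG ✗; k=6: GCGATA vs TATGGA ✗.
Only k = 2 is perfect, so the longest perfect 3' overlap is 2.

Longest perfect overlap: 2 complementary base pairs; below the dimer-risk threshold (threshold 3).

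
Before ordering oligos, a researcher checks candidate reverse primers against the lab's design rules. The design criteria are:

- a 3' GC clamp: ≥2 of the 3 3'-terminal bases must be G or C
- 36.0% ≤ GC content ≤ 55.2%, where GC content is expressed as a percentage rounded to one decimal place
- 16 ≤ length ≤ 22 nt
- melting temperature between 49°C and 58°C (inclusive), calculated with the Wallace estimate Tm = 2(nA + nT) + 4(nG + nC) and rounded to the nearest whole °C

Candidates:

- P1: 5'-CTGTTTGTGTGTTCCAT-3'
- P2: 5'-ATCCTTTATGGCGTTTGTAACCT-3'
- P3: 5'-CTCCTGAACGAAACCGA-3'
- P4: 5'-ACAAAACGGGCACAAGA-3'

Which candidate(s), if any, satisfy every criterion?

P1 (17 nt, A=1 T=9 G=4 C=3): 3' end CAT has 1 G/C, need ≥2 ✗; GC 7/17 = 41.2% ✓; length 17 ✓; Tm = 2·10 + 4·7 = 48°C, outside 49–58°C ✗ — fails.
P2 (23 nt, A=4 T=10 G=4 C=5): 3' end CCT has 2 G/C ✓; GC 9/23 = 39.1% ✓; length 23, outside 16–22 ✗; Tm = 2·14 + 4·9 = 64°C, outside 49–58°C ✗ — fails.
P3 (17 nt, A=6 T=2 G=3 C=6): 3' end CGA has 2 G/C ✓; GC 9/17 = 52.9% ✓; length 17 ✓; Tm = 2·8 + 4·9 = 52°C ✓ — passes.
P4 (17 nt, A=9 T=0 G=4 C=4): 3' end AGA has 1 G/C, need ≥2 ✗; GC 8/17 = 47.1% ✓; length 17 ✓; Tm = 2·9 + 4·8 = 50°C ✓ — fails.

P3 only.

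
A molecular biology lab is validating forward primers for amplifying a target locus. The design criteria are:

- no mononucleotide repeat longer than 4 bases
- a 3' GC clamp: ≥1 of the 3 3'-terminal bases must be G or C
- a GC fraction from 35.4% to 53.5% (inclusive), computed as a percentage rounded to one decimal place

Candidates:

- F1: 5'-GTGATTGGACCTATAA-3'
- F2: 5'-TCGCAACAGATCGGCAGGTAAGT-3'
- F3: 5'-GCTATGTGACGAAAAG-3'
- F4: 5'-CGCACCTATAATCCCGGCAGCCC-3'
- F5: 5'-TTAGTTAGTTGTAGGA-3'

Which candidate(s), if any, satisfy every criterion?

F1 (16 nt, A=5 T=5 G=4 C=2): longest run = 2 ✓; 3' end TAA has 0 G/C, need ≥1 ✗; GC 6/16 = 37.5% ✓ — fails.
F2 (23 nt, A=7 T=4 G=7 C=5): longest run = 2 ✓; 3' end AGT has 1 G/C ✓; GC 12/23 = 52.2% ✓ — passes.
F3 (16 nt, A=6 T=3 G=5 C=2): longest run = 4 ✓; 3' end AAG has 1 G/C ✓; GC 7/16 = 43.8% ✓ — passes.
F4 (23 nt, A=5 T=3 G=4 C=11): longest run = 3 ✓; 3' end CCC has 3 G/C ✓; GC 15/23 = 65.2%, outside 35.4–53.5% ✗ — fails.
F5 (16 nt, A=4 T=7 G=5 C=0): longest run = 2 ✓; 3' end GGA has 2 G/C ✓; GC 5/16 = 31.3%, outside 35.4–53.5% ✗ — fails.

F2 and F3.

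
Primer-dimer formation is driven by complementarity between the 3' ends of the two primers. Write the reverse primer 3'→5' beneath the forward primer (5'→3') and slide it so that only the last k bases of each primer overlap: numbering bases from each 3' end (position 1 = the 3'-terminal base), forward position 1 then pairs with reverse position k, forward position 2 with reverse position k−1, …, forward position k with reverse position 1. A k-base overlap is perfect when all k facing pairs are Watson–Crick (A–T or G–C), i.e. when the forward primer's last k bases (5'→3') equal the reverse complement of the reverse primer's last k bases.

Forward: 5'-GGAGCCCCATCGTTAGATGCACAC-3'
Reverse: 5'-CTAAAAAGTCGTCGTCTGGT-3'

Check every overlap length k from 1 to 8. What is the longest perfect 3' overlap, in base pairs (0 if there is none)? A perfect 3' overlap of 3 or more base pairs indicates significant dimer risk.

Last 8 bases (5'→3') — forward …ATGCACAC, reverse …CGTCTGGT.
Reverse complement of the reverse primer's last 8 bases: ACCAGACG; its first k bases are the reverse complement of the reverse primer's last k bases, so a perfect k-base overlap needs the forward primer's last k bases to equal them.
Comparing (forward last k vs required): k=1: C vs A ✗; k=2: AC vs AC ✓; k=3: CAC vs ACC ✗; k=4: ACAC vs ACCA ✗; k=5: CACAC vs ACCAG ✗; k=6: GCACAC vs ACCAGA ✗; k=7: TGCACAC vs ACCAGAC ✗; k=8: ATGCACAC vs ACCAGACG ✗.
Only k = 2 is perfect, so the longest perfect 3' overlap is 2.

Longest perfect overlap: 2 complementary base pairs; below the dimer-risk threshold (threshold 3).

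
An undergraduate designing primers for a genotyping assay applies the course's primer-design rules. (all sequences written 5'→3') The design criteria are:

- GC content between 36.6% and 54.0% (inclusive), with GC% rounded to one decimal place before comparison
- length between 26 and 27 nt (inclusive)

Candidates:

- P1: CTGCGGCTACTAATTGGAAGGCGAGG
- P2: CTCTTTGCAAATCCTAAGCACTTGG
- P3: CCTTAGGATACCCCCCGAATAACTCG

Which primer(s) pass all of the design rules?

P3 only.

P1 (26 nt, A=6 T=5 G=10 C=5): GC 15/26 = 57.7%, outside 36.6–54.0% ✗; length 26 ✓ — fails.
P2 (25 nt, A=6 T=8 G=4 C=7): GC 11/25 = 44.0% ✓; length 25, outside 26–27 ✗ — fails.
P3 (26 nt, A=7 T=5 G=4 C=10): GC 14/26 = 53.8% ✓; length 26 ✓ — passes.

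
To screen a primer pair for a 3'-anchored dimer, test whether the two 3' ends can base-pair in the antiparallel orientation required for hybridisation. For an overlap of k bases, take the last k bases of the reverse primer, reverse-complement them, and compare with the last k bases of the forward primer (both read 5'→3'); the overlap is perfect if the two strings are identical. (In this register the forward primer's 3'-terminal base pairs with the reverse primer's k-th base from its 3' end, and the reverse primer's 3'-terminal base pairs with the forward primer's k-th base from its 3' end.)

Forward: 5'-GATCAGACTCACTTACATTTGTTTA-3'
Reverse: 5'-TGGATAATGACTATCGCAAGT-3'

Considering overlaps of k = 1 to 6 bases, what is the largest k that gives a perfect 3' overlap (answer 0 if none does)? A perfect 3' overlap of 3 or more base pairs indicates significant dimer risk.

Last 6 bases (5'→3') — forward …TGTTTA, reverse …GCAAGT.
Reverse complement of the reverse primer's last 6 bases: ACTTGC; its first k bases are the reverse complement of the reverse primer's last k bases, so a perfect k-base overlap needs the forward primer's last k bases to equal them.
Comparing (forward last k vs required): k=1: A vs A ✓; k=2: TA vs AC ✗; k=3: TTA vs ACT ✗; k=4: TTTA vs ACTT ✗; k=5: GTTTA vs ACTTG ✗; k=6: TGTTTA vs ACTTGC ✗.
Only k = 1 is perfect, so the longest perfect 3' overlap is 1.

Longest perfect overlap: 1 complementary base pair; below the dimer-risk threshold (threshold 3).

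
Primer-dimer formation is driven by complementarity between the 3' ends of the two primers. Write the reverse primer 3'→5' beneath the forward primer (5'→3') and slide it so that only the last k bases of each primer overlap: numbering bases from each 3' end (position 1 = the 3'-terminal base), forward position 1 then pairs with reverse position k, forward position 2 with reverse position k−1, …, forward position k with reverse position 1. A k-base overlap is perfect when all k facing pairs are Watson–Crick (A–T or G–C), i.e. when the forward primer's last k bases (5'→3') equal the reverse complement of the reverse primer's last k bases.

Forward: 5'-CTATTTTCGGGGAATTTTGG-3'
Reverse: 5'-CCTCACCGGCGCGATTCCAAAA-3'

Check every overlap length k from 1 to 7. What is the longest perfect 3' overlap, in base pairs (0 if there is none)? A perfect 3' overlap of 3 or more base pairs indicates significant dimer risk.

Last 7 bases (5'→3') — forward …ATTTTGG, reverse …TCCAAAA.
Reverse complement of the reverse primer's last 7 bases: TTTTGGA; its first k bases are the reverse complement of the reverse primer's last k bases, so a perfect k-base overlap needs the forward primer's last k bases to equal them.
Comparing (forward last k vs required): k=1: G vs T ✗; k=2: GG vs TT ✗; k=3: TGG vs TTT ✗; k=4: TTGG vs TTTT ✗; k=5: TTTGG vs TTTTG ✗; k=6: TTTTGG vs TTTTGG ✓; k=7: ATTTTGG vs TTTTGGA ✗.
Only k = 6 is perfect, so the longest perfect 3' overlap is 6.

Longest perfect overlap: 6 complementary base pairs; significant dimer risk (threshold 3).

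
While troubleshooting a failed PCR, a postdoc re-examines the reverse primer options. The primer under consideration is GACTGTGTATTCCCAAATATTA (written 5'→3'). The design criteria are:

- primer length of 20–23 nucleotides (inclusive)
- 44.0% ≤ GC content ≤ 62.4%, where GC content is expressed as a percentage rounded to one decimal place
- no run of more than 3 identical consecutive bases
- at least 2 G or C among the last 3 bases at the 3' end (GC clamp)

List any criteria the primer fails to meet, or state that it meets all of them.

Fails: GC content, GC clamp.

Base counts: A=7, T=8, G=3, C=4 (length 22).
length: length 22 ✓
GC content: GC 7/22 = 31.8%, outside 44.0–62.4% ✗
homopolymer run: longest run = 3 ✓
GC clamp: 3' end TTA has 0 G/C, need ≥2 ✗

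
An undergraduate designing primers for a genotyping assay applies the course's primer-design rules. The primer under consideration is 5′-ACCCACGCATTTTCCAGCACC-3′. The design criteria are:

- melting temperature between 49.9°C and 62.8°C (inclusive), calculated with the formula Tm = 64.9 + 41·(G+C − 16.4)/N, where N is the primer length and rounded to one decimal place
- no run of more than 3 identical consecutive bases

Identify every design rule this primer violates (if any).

Base counts: A=5, T=4, G=2, C=10 (length 21).
Tm: Tm = 64.9 + 41·(12 − 16.4)/21 = 56.3°C ✓
homopolymer run: longest run = 4, exceeds 3 ✗

Fails: homopolymer run.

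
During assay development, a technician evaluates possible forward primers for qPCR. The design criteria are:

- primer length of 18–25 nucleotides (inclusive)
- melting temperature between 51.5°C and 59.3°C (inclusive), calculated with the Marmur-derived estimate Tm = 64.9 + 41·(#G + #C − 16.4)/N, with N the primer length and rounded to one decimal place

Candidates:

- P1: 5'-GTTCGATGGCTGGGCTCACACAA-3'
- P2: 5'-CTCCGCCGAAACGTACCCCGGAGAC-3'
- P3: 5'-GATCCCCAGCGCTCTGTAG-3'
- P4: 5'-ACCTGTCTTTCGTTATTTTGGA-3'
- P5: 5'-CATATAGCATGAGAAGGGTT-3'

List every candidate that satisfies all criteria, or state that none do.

P1 and P3.

P1 (23 nt, A=5 T=5 G=7 C=6): length 23 ✓; Tm = 64.9 + 41·(13 − 16.4)/23 = 58.8°C ✓ — passes.
P2 (25 nt, A=6 T=2 G=6 C=11): length 25 ✓; Tm = 64.9 + 41·(17 − 16.4)/25 = 65.9°C, outside 51.5–59.3°C ✗ — fails.
P3 (19 nt, A=3 T=4 G=5 C=7): length 19 ✓; Tm = 64.9 + 41·(12 − 16.4)/19 = 55.4°C ✓ — passes.
P4 (22 nt, A=3 T=11 G=4 C=4): length 22 ✓; Tm = 64.9 + 41·(8 − 16.4)/22 = 49.2°C, outside 51.5–59.3°C ✗ — fails.
P5 (20 nt, A=7 T=5 G=6 C=2): length 20 ✓; Tm = 64.9 + 41·(8 − 16.4)/20 = 47.7°C, outside 51.5–59.3°C ✗ — fails.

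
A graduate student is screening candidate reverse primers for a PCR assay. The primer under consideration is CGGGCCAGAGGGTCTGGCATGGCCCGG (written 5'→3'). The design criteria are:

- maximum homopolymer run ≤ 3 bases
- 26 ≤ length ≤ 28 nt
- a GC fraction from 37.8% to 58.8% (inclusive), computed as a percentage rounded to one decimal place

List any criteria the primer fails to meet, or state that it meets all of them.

Fails: GC content.

Base counts: A=3, T=3, G=13, C=8 (length 27).
homopolymer run: longest run = 3 ✓
length: length 27 ✓
GC content: GC 21/27 = 77.8%, outside 37.8–58.8% ✗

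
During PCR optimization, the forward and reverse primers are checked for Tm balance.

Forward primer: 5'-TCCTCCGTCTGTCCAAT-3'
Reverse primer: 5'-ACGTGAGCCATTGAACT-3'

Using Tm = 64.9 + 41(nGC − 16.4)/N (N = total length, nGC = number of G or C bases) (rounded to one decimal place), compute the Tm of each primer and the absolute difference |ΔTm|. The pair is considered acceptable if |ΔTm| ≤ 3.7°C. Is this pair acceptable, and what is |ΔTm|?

Forward: G+C = 9, N = 17 → Tm = 64.9 + 41·(9 − 16.4)/17 = 47.1°C.
Reverse: G+C = 8, N = 17 → Tm = 64.9 + 41·(8 − 16.4)/17 = 44.6°C.
|ΔTm| = |47.1 − 44.6| = 2.5°C, ≤ 3.7°C.

|ΔTm| = 2.5°C; the pair is acceptable.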